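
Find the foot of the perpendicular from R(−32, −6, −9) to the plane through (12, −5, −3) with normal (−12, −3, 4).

(4, 3, -21)

The perpendicular from R has direction n = (−12, −3, 4): r = (−32, −6, −9) + μ(−12, −3, 4).
Substitute into the plane: n·(R + μn) = -141 gives 366 + 169μ = -141, so μ = -3.
Foot = (−32, −6, −9) + (-3)·(−12, −3, 4) = (4, 3, −21).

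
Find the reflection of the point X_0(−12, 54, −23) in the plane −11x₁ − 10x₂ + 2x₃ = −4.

n = (−11, −10, 2), |n|² = 225, n·X_0 − (-4) = -450, so t = -450/225 = -2.
Foot F = X_0 − (-2)·n = (−34, 34, −19); the reflection is 2F − X_0 = (−56, 14, −15).

(-56, 14, -15)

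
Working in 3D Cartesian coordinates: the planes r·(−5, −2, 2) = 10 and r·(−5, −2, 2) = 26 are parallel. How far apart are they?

16√33/33

With common normal n = (−5, −2, 2) (|n| = √33), the distance is |10 − 26|/|n| = 16/√33.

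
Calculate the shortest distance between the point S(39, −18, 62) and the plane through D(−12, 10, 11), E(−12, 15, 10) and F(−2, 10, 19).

23/√42

DE = (0, 5, −1) and DF = (10, 0, 8), so a normal is n = DE × DF = (40, −10, −50).
Then n·(39, −18, 62) − (−1130) = −230.
|n| = √(1600 + 100 + 2500) = 10√42, so the distance is |-230|/(10√42) = 23√42/42.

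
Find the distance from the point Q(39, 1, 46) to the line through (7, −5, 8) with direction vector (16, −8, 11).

2√185

Direction vector d = (16, −8, 11).
AP = (32, 6, 38), and AP × d = (370, 256, −352).
|AP × d|² = 326340 and |d|² = 441, so the distance is √(326340/441) = √740 = 2√185.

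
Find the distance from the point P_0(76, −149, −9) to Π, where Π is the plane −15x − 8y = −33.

5

d = |(-15)·76 + (-8)·(-149) − (-33)| / √(225 + 64 + 0) = |85| / 17 = 5.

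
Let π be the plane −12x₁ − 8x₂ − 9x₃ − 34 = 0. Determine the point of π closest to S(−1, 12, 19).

n = (−12, −8, −9), |n|² = 289, and n·S − 34 = -289.
t = -289/289 = -1, so the foot is S − t·n = (−1, 12, 19) − (-1)·(−12, −8, −9) = (−13, 4, 10).

(-13, 4, 10)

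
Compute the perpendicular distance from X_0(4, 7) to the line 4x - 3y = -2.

d = |4·4 + (-3)·7 − (-2)| / √(16 + 9) = |-3|/5 = 3/5.

3/5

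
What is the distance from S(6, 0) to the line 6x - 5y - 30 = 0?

The normal to the line is n = (6, -5) with |n| = √61.
|n·S − 30| = |36 − 30| = 6, so the distance is 6/√61 = 6√61/61.

6/√61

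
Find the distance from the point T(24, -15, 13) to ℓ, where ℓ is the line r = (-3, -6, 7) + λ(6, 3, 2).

Direction vector d = (6, 3, 2).
AP = (27, -9, 6); AP·d = 147, |AP|² = 846, |d|² = 49.
distance² = |AP|² − (AP·d)²/|d|² = 846 − 21609/49 = 405, so the distance is 9√5.

9√5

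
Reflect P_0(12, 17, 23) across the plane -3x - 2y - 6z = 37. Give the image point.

With n = (-3, -2, -6), the signed offset is (n·P_0 − 37)/|n|² = -245/49 = -5.
P_0' = P_0 − 2t·n = (12, 17, 23) − (-10)·(-3, -2, -6) = (-18, -3, -37).

(-18, -3, -37)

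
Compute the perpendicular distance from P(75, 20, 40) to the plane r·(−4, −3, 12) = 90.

Normal vector n = (−4, −3, 12), and n·(75, 20, 40) − 90 = 30.
|n| = √(16 + 9 + 144) = 13, so the distance is |30|/13 = 30/13.

30/13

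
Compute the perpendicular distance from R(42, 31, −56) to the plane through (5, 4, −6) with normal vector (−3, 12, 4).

1

The plane has equation n·(r − (5, 4, −6)) = 0, i.e. n·r = 9.
Then n·(42, 31, −56) − 9 = 13.
|n| = √(9 + 144 + 16) = 13, so the distance is |13|/13 = 1.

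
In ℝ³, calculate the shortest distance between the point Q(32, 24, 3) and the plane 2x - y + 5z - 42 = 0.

Normal vector n = (2, -1, 5), and n·(32, 24, 3) - 42 = 13.
|n| = √(4 + 1 + 25) = √30, so the distance is |13|/√30 = 13√30/30.

13/√30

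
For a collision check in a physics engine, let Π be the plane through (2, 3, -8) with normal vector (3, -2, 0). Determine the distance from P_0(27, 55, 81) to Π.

29√13/13

The plane has equation n·(r − (2, 3, -8)) = 0, i.e. n·r = 0.
n = (3, -2, 0); n·P − 0 = -29; |n| = √13; distance = 29/√13 = 29√13/13.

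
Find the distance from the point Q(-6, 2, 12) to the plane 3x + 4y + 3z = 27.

Normal vector n = (3, 4, 3), and n·(-6, 2, 12) - 27 = -1.
|n| = √(9 + 16 + 9) = √34, so the distance is |-1|/√34 = 1/√34.

1/√34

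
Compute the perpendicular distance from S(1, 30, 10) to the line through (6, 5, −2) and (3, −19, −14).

A direction vector is d = (−3, −24, −12).
AP = (−5, 25, 12); AP·d = -729, |AP|² = 794, |d|² = 729.
distance² = |AP|² − (AP·d)²/|d|² = 794 − 531441/729 = 65, so the distance is √65.

√65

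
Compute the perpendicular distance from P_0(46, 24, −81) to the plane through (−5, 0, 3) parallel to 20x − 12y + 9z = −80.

Parallel planes share the normal n = (20, −12, 9); since (−5, 0, 3) lies on the plane, its equation is 20x − 12y + 9z = -73.
d = |20·46 + (-12)·24 + 9·(-81) − (-73)| / √(400 + 144 + 81) = |-24| / 25 = 24/25.

24/25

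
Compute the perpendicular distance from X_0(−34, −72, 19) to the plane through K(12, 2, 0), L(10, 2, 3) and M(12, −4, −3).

KL = (−2, 0, 3) and KM = (0, −6, −3), so a normal is n = KL × KM = (18, −6, 12).
n = (18, −6, 12); n·P − 204 = -156; |n| = 6√14; distance = 156/(6√14) = 13√14/7.

26/√14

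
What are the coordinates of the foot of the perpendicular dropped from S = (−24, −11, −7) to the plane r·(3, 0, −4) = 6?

n = (3, 0, −4), |n|² = 25, and n·S − 6 = -50.
t = -50/25 = -2, so the foot is S − t·n = (−24, −11, −7) − (-2)·(3, 0, −4) = (−18, −11, −15).

(-18, -11, -15)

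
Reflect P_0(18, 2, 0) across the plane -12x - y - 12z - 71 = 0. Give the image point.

With n = (-12, -1, -12), the signed offset is (n·P_0 − 71)/|n|² = -289/289 = -1.
P_0' = P_0 − 2t·n = (18, 2, 0) − (-2)·(-12, -1, -12) = (-6, 0, -24).

(-6, 0, -24)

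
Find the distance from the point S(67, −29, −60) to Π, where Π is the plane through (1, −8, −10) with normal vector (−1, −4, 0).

18√17/17

The plane has equation n·(r − (1, −8, −10)) = 0, i.e. n·r = 31.
n = (−1, −4, 0); n·P − 31 = 18; |n| = √17; distance = 18/√17 = 18√17/17.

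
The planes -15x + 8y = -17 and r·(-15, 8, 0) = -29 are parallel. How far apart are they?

With common normal n = (-15, 8, 0) (|n| = 17), the distance is |(-17) − (-29)|/|n| = 12/17.

12/17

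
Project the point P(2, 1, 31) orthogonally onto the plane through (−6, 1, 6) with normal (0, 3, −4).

The perpendicular from P has direction n = (0, 3, −4): r = (2, 1, 31) + λ(0, 3, −4).
Substitute into the plane: n·(P + λn) = -21 gives -121 + 25λ = -21, so λ = 4.
Foot = (2, 1, 31) + 4·(0, 3, −4) = (2, 13, 15).

(2, 13, 15)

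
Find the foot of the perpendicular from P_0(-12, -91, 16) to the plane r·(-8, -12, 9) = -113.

(28, -31, -29)

n = (-8, -12, 9), |n|² = 289, and n·P_0 − (-113) = 1445.
t = 1445/289 = 5, so the foot is P_0 − t·n = (-12, -91, 16) − 5·(-8, -12, 9) = (28, -31, -29).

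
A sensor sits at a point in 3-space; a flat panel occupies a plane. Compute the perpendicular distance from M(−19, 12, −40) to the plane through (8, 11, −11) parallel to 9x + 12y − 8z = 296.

Parallel planes share the normal n = (9, 12, −8); since (8, 11, −11) lies on the plane, its equation is 9x + 12y − 8z = 292.
n = (9, 12, −8); n·P − 292 = 1; |n| = 17; distance = 1/17.

1/17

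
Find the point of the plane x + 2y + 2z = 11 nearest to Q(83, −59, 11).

(257/3, -161/3, 49/3)

The perpendicular from Q has direction n = (1, 2, 2): r = (83, −59, 11) + λ(1, 2, 2).
Substitute into the plane: n·(Q + λn) = 11 gives -13 + 9λ = 11, so λ = 8/3.
Foot = (83, −59, 11) + (8/3)·(1, 2, 2) = (257/3, −161/3, 49/3).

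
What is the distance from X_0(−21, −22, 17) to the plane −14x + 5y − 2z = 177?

Normal vector n = (−14, 5, −2), and n·(−21, −22, 17) − 177 = −27.
|n| = √(196 + 25 + 4) = 15, so the distance is |-27|/15 = 9/5.

9/5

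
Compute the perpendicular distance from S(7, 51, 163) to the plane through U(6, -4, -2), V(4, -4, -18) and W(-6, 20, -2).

7

UV = (-2, 0, -16) and UW = (-12, 24, 0), so a normal is n = UV × UW = (384, 192, -48).
d = |384·7 + 192·51 + (-48)·163 − 1632| / √(147456 + 36864 + 2304) = |3024| / 432 = 7.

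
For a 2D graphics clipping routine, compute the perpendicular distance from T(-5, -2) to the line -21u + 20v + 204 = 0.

269/29

d = |(-21)·(-5) + 20·(-2) − (-204)| / √(441 + 400) = |269|/29 = 269/29.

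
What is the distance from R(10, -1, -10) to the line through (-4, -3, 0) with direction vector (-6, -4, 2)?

2√19

Direction vector d = (-6, -4, 2).
AP = (14, 2, -10), and AP × d = (-36, 32, -44).
|AP × d|² = 4256 and |d|² = 56, so the distance is √(4256/56) = √76 = 2√19.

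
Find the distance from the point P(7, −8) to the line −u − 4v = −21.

46/√17

d = |(-1)·7 + (-4)·(-8) − (-21)| / √(1 + 16) = |46|/√17 = 46√17/17.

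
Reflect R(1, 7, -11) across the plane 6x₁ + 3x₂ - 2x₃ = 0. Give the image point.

(-11, 1, -7)

n = (6, 3, -2), |n|² = 49, n·R − 0 = 49, so t = 49/49 = 1.
Foot F = R − 1·n = (-5, 4, -9); the reflection is 2F − R = (-11, 1, -7).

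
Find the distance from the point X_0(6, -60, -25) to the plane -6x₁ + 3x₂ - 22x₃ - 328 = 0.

Normal vector n = (-6, 3, -22), and n·(6, -60, -25) - 328 = 6.
|n| = √(36 + 9 + 484) = 23, so the distance is |6|/23 = 6/23.

6/23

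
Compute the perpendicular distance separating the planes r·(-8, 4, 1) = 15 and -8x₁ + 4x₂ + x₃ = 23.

Both planes have normal n = (-8, 4, 1), |n| = 9. Any point on the first plane is at distance |23 − 15|/|n| = 8/9 from the second.

8/9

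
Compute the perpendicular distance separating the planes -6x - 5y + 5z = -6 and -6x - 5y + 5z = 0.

With common normal n = (-6, -5, 5) (|n| = √86), the distance is |(-6) − 0|/|n| = 6/√86.

3√86/43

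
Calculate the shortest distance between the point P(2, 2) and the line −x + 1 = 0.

1

The normal to the line is n = (−1, 0) with |n| = 1.
|n·P − (-1)| = |-2 − (-1)| = 1, so the distance is 1/1 = 1.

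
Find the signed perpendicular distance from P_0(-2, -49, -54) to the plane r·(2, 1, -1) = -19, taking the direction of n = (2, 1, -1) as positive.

10√6/3

n·P_0 − (-19) = 20.
|n| = √6, so the signed distance is 10√6/3.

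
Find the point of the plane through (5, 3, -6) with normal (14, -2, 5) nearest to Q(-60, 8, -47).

(10, -2, -22)

n = (14, -2, 5), |n|² = 225, and n·Q − 34 = -1125.
t = -1125/225 = -5, so the foot is Q − t·n = (-60, 8, -47) − (-5)·(14, -2, 5) = (10, -2, -22).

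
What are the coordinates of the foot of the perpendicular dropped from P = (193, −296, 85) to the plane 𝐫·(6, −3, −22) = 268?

The perpendicular from P has direction n = (6, −3, −22): r = (193, −296, 85) + t(6, −3, −22).
Substitute into the plane: n·(P + tn) = 268 gives 176 + 529t = 268, so t = 4/23.
Foot = (193, −296, 85) + (4/23)·(6, −3, −22) = (4463/23, −6820/23, 1867/23).

(4463/23, -6820/23, 1867/23)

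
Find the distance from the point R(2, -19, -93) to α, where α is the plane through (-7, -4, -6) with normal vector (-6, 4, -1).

The plane has equation n·(r − (-7, -4, -6)) = 0, i.e. n·r = 32.
n = (-6, 4, -1); n·P − 32 = -27; |n| = √53; distance = 27/√53 = 27√53/53.

27√53/53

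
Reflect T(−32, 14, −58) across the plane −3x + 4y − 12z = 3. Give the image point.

(-2, -26, 62)

n = (−3, 4, −12), |n|² = 169, n·T − 3 = 845, so t = 845/169 = 5.
Foot F = T − 5·n = (−17, −6, 2); the reflection is 2F − T = (−2, −26, 62).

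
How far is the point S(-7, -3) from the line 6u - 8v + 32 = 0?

The normal to the line is n = (6, -8) with |n| = 10.
|n·S − (-32)| = |-18 − (-32)| = 14, so the distance is 14/10 = 7/5.

7/5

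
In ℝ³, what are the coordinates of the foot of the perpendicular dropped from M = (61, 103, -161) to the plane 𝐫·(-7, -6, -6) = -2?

(622/11, 1091/11, -1813/11)

The perpendicular from M has direction n = (-7, -6, -6): r = (61, 103, -161) + t(-7, -6, -6).
Substitute into the plane: n·(M + tn) = -2 gives -79 + 121t = -2, so t = 7/11.
Foot = (61, 103, -161) + (7/11)·(-7, -6, -6) = (622/11, 1091/11, -1813/11).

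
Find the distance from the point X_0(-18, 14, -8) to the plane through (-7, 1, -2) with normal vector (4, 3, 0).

The plane has equation n·(r − (-7, 1, -2)) = 0, i.e. n·r = -25.
d = |4·(-18) + 3·14 − (-25)| / √(16 + 9 + 0) = |-5| / 5 = 1.

1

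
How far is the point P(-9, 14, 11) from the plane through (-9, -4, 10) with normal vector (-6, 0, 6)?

√2/2

The plane has equation n·(r − (-9, -4, 10)) = 0, i.e. n·r = 114.
d = |(-6)·(-9) + 6·11 − 114| / √(36 + 0 + 36) = |6| / (6√2) = 1/√2.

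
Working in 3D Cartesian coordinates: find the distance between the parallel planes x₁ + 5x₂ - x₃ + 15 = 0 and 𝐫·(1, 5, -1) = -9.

Both planes have normal n = (1, 5, -1), |n| = 3√3. Any point on the first plane is at distance |(-9) − (-15)|/|n| = 6/(3√3) = 2/√3 from the second.

2√3/3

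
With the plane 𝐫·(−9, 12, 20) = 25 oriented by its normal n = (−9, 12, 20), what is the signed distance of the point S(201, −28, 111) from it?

n·S − 25 = 50.
|n| = 25, so the signed distance is 50/25 = 2.

2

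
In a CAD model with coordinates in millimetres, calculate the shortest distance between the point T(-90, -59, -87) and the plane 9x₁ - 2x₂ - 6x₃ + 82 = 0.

8

n = (9, -2, -6); n·P − (-82) = -88; |n| = 11; distance = 88/11 = 8.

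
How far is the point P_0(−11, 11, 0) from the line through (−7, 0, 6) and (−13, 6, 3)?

√29

A direction vector is d = (−6, 6, −3).
AP = (−4, 11, −6), and AP × d = (3, 24, 42).
|AP × d|² = 2349 and |d|² = 81, so the distance is √(2349/81) = √29.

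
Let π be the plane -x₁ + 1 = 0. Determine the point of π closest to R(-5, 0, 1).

n = (-1, 0, 0), |n|² = 1, and n·R − (-1) = 6.
t = 6/1 = 6, so the foot is R − t·n = (-5, 0, 1) − 6·(-1, 0, 0) = (1, 0, 1).

(1, 0, 1)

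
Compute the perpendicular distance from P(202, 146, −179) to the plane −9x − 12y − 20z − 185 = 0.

7

d = |(-9)·202 + (-12)·146 + (-20)·(-179) − 185| / √(81 + 144 + 400) = |-175| / 25 = 7.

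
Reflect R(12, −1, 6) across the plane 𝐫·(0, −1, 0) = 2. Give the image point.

(12, -3, 6)

With n = (0, −1, 0), the signed offset is (n·R − 2)/|n|² = -1/1 = -1.
R' = R − 2t·n = (12, −1, 6) − (-2)·(0, −1, 0) = (12, −3, 6).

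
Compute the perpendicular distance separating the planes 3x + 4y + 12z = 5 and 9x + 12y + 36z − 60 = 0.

Divide the second equation by 3 to match normals: 3x + 4y + 12z = 20.
With common normal n = (3, 4, 12) (|n| = 13), the distance is |5 − 20|/|n| = 15/13.

15/13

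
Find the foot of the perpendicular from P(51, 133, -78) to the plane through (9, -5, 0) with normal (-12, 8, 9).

The perpendicular from P has direction n = (-12, 8, 9): r = (51, 133, -78) + t(-12, 8, 9).
Substitute into the plane: n·(P + tn) = -148 gives -250 + 289t = -148, so t = 6/17.
Foot = (51, 133, -78) + (6/17)·(-12, 8, 9) = (795/17, 2309/17, -1272/17).

(795/17, 2309/17, -1272/17)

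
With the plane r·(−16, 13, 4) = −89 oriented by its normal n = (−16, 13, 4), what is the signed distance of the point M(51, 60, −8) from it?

1

n·M − (-89) = 21.
|n| = 21, so the signed distance is 21/21 = 1.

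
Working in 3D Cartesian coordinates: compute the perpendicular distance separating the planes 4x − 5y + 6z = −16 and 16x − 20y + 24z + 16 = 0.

Divide the second equation by 4 to match normals: 4x − 5y + 6z = -4.
Both planes have normal n = (4, −5, 6), |n| = √77. Any point on the first plane is at distance |(-4) − (-16)|/|n| = 12/√77 from the second.

12/√77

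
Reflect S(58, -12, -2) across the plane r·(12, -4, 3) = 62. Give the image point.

n = (12, -4, 3), |n|² = 169, n·S − 62 = 676, so t = 676/169 = 4.
Foot F = S − 4·n = (10, 4, -14); the reflection is 2F − S = (-38, 20, -26).

(-38, 20, -26)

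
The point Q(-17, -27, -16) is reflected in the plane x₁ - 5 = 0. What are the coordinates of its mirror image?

(27, -27, -16)

n = (1, 0, 0), |n|² = 1, n·Q − 5 = -22, so t = -22/1 = -22.
Foot F = Q − (-22)·n = (5, -27, -16); the reflection is 2F − Q = (27, -27, -16).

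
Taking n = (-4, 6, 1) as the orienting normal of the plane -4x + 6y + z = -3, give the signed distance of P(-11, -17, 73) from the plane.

n·P − (-3) = 18.
|n| = √53, so the signed distance is 18√53/53.

18√53/53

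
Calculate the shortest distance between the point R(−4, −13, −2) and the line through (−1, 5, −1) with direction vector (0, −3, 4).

Direction vector d = (0, −3, 4).
AP = (−3, −18, −1), and AP × d = (−75, 12, 9).
|AP × d|² = 5850 and |d|² = 25, so the distance is √(5850/25) = √234 = 3√26.

3√26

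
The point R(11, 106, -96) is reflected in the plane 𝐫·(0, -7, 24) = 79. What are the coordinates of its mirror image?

With n = (0, -7, 24), the signed offset is (n·R − 79)/|n|² = -3125/625 = -5.
R' = R − 2t·n = (11, 106, -96) − (-10)·(0, -7, 24) = (11, 36, 144).

(11, 36, 144)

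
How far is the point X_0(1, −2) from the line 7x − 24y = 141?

86/25

The normal to the line is n = (7, −24) with |n| = 25.
|n·X_0 − 141| = |55 − 141| = 86, so the distance is 86/25.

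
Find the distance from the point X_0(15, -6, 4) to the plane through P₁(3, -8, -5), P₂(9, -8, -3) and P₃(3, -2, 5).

P₁P₂ = (6, 0, 2) and P₁P₃ = (0, 6, 10), so a normal is n = P₁P₂ × P₁P₃ = (-12, -60, 36).
n = (-12, -60, 36); n·P − 264 = 60; |n| = 12√35; distance = 60/(12√35) = 5/√35.

5/√35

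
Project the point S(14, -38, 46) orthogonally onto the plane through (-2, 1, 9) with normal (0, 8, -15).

(14, -14, 1)

The perpendicular from S has direction n = (0, 8, -15): r = (14, -38, 46) + t(0, 8, -15).
Substitute into the plane: n·(S + tn) = -127 gives -994 + 289t = -127, so t = 3.
Foot = (14, -38, 46) + 3·(0, 8, -15) = (14, -14, 1).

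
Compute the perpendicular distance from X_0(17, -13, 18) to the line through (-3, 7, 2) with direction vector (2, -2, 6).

4√22

Direction vector d = (2, -2, 6).
AP = (20, -20, 16), and AP × d = (-88, -88, 0).
|AP × d|² = 15488 and |d|² = 44, so the distance is √(15488/44) = √352 = 4√22.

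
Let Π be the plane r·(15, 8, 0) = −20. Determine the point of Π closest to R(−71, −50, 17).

n = (15, 8, 0), |n|² = 289, and n·R − (-20) = -1445.
t = -1445/289 = -5, so the foot is R − t·n = (−71, −50, 17) − (-5)·(15, 8, 0) = (4, −10, 17).

(4, -10, 17)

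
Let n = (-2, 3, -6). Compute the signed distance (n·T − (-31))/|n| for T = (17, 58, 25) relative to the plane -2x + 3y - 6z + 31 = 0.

n·T − (-31) = 21.
|n| = 7, so the signed distance is 21/7 = 3.

3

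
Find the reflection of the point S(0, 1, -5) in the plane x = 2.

With n = (1, 0, 0), the signed offset is (n·S − 2)/|n|² = -2/1 = -2.
S' = S − 2t·n = (0, 1, -5) − (-4)·(1, 0, 0) = (4, 1, -5).

(4, 1, -5)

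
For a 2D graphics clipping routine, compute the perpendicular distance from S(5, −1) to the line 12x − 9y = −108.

59/5

The normal to the line is n = (12, −9) with |n| = 15.
|n·S − (-108)| = |69 − (-108)| = 177, so the distance is 177/15 = 59/5.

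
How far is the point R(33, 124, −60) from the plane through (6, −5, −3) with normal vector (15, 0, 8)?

The plane has equation n·(r − (6, −5, −3)) = 0, i.e. n·r = 66.
d = |15·33 + 8·(-60) − 66| / √(225 + 0 + 64) = |-51| / 17 = 3.

3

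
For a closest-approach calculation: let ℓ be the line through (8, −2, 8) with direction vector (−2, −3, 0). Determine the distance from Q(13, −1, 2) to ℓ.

7

Direction vector d = (−2, −3, 0).
AP = (5, 1, −6); AP·d = -13, |AP|² = 62, |d|² = 13.
distance² = |AP|² − (AP·d)²/|d|² = 62 − 169/13 = 49, so the distance is 7.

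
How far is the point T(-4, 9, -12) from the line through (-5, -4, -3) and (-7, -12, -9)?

A direction vector is d = (-2, -8, -6).
AP = (1, 13, -9); AP·d = -52, |AP|² = 251, |d|² = 104.
distance² = |AP|² − (AP·d)²/|d|² = 251 − 2704/104 = 225, so the distance is 15.

15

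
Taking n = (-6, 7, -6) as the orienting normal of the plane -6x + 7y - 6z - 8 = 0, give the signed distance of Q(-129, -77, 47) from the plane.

n·Q − 8 = -55.
|n| = 11, so the signed distance is -55/11 = -5.

-5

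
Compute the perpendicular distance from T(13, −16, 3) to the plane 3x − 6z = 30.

d = |3·13 + (-6)·3 − 30| / √(9 + 0 + 36) = |-9| / (3√5) = 3√5/5.

3√5/5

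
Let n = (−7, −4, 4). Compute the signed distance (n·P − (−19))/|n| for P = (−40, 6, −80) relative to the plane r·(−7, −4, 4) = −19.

-5

n·P − (-19) = -45.
|n| = 9, so the signed distance is -45/9 = -5.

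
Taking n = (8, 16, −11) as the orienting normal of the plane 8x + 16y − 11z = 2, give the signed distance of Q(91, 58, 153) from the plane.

-29/21

n·Q − 2 = -29.
|n| = 21, so the signed distance is -29/21.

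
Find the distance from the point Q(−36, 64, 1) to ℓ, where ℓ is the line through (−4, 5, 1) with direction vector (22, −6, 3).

√2389

Direction vector d = (22, −6, 3).
AP = (−32, 59, 0); AP·d = -1058, |AP|² = 4505, |d|² = 529.
distance² = |AP|² − (AP·d)²/|d|² = 4505 − 1119364/529 = 2389, so the distance is √2389.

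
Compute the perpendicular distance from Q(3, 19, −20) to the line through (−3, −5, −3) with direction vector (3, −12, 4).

15

Direction vector d = (3, −12, 4).
AP = (6, 24, −17); AP·d = -338, |AP|² = 901, |d|² = 169.
distance² = |AP|² − (AP·d)²/|d|² = 901 − 114244/169 = 225, so the distance is 15.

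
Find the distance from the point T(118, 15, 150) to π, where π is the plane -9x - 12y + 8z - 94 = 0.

8

d = |(-9)·118 + (-12)·15 + 8·150 − 94| / √(81 + 144 + 64) = |-136| / 17 = 8.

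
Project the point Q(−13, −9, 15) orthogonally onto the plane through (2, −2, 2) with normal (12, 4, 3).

n = (12, 4, 3), |n|² = 169, and n·Q − 22 = -169.
t = -169/169 = -1, so the foot is Q − t·n = (−13, −9, 15) − (-1)·(12, 4, 3) = (−1, −5, 18).

(-1, -5, 18)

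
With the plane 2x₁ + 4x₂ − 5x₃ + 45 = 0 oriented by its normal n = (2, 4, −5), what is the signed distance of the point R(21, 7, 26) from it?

-√5

n·R − (-45) = -15.
|n| = 3√5, so the signed distance is -√5.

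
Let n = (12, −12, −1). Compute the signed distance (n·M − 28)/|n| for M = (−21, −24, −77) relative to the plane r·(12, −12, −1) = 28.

n·M − 28 = 85.
|n| = 17, so the signed distance is 85/17 = 5.

5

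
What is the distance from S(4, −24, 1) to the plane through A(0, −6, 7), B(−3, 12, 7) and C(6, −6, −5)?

6√46/23

AB = (−3, 18, 0) and AC = (6, 0, −12), so a normal is n = AB × AC = (−216, −36, −108).
Then n·(4, −24, 1) − (−540) = 432.
|n| = √(46656 + 1296 + 11664) = 36√46, so the distance is |432|/(36√46) = 12/√46.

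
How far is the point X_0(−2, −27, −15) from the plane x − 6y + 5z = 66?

19/√62

Normal vector n = (1, −6, 5), and n·(−2, −27, −15) − 66 = 19.
|n| = √(1 + 36 + 25) = √62, so the distance is |19|/√62 = 19√62/62.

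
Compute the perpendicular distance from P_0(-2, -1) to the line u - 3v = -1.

2/√10

The normal to the line is n = (1, -3) with |n| = √10.
|n·P_0 − (-1)| = |1 − (-1)| = 2, so the distance is 2/√10 = √10/5.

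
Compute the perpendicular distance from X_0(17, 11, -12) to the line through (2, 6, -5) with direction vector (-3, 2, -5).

Direction vector d = (-3, 2, -5).
AP = (15, 5, -7); AP·d = 0, |AP|² = 299, |d|² = 38.
distance² = |AP|² − (AP·d)²/|d|² = 299 − 0/38 = 299, so the distance is √299.

√299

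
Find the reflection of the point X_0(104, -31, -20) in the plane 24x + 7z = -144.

(-88, -31, -76)

With n = (24, 0, 7), the signed offset is (n·X_0 − (-144))/|n|² = 2500/625 = 4.
X_0' = X_0 − 2t·n = (104, -31, -20) − 8·(24, 0, 7) = (-88, -31, -76).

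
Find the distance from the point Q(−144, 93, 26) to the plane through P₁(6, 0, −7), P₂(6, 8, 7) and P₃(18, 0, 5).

9

P₁P₂ = (0, 8, 14) and P₁P₃ = (12, 0, 12), so a normal is n = P₁P₂ × P₁P₃ = (96, 168, −96).
n = (96, 168, −96); n·P − 1248 = -1944; |n| = 216; distance = 1944/216 = 9.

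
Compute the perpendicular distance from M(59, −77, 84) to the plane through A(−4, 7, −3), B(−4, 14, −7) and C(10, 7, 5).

AB = (0, 7, −4) and AC = (14, 0, 8), so a normal is n = AB × AC = (56, −56, −98).
Then n·(59, −77, 84) − (−322) = −294.
|n| = √(3136 + 3136 + 9604) = 126, so the distance is |-294|/126 = 7/3.

7/3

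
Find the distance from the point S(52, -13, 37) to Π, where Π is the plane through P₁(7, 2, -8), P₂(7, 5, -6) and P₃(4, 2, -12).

P₁P₂ = (0, 3, 2) and P₁P₃ = (-3, 0, -4), so a normal is n = P₁P₂ × P₁P₃ = (-12, -6, 9).
Then n·(52, -13, 37) - (-168) = -45.
|n| = √(144 + 36 + 81) = 3√29, so the distance is |-45|/(3√29) = 15/√29.

15√29/29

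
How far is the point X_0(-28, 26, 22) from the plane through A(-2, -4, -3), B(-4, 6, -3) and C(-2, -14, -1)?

25√51/51

AB = (-2, 10, 0) and AC = (0, -10, 2), so a normal is n = AB × AC = (20, 4, 20).
Then n·(-28, 26, 22) - (-116) = 100.
|n| = √(400 + 16 + 400) = 4√51, so the distance is |100|/(4√51) = 25/√51.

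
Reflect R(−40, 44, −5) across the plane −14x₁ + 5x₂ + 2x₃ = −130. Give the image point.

n = (−14, 5, 2), |n|² = 225, n·R − (-130) = 900, so t = 900/225 = 4.
Foot F = R − 4·n = (16, 24, −13); the reflection is 2F − R = (72, 4, −21).

(72, 4, -21)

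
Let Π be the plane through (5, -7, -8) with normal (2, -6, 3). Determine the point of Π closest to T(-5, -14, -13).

n = (2, -6, 3), |n|² = 49, and n·T − 28 = 7.
t = 7/49 = 1/7, so the foot is T − t·n = (-5, -14, -13) − (1/7)·(2, -6, 3) = (-37/7, -92/7, -94/7).

(-37/7, -92/7, -94/7)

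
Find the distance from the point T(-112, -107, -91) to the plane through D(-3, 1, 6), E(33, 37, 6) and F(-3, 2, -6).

DE = (36, 36, 0) and DF = (0, 1, -12), so a normal is n = DE × DF = (-432, 432, 36).
n = (-432, 432, 36); n·P − 1944 = -3060; |n| = 612; distance = 3060/612 = 5.

5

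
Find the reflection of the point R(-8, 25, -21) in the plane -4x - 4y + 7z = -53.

n = (-4, -4, 7), |n|² = 81, n·R − (-53) = -162, so t = -162/81 = -2.
Foot F = R − (-2)·n = (-16, 17, -7); the reflection is 2F − R = (-24, 9, 7).

(-24, 9, 7)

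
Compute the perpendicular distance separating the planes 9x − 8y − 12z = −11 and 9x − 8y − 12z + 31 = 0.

20/17

With common normal n = (9, −8, −12) (|n| = 17), the distance is |(-11) − (-31)|/|n| = 20/17.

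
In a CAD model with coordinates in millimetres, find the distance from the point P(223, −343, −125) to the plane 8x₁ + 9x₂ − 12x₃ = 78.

Normal vector n = (8, 9, −12), and n·(223, −343, −125) − 78 = 119.
|n| = √(64 + 81 + 144) = 17, so the distance is |119|/17 = 7.

7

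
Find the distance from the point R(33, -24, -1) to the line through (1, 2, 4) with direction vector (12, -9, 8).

Direction vector d = (12, -9, 8).
AP = (32, -26, -5); AP·d = 578, |AP|² = 1725, |d|² = 289.
distance² = |AP|² − (AP·d)²/|d|² = 1725 − 334084/289 = 569, so the distance is √569.

√569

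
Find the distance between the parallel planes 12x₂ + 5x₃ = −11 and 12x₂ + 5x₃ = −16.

5/13

With common normal n = (0, 12, 5) (|n| = 13), the distance is |(-11) − (-16)|/|n| = 5/13.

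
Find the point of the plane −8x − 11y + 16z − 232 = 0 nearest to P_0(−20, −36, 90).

(12, 8, 26)

The perpendicular from P_0 has direction n = (−8, −11, 16): r = (−20, −36, 90) + μ(−8, −11, 16).
Substitute into the plane: n·(P_0 + μn) = 232 gives 1996 + 441μ = 232, so μ = -4.
Foot = (−20, −36, 90) + (-4)·(−8, −11, 16) = (12, 8, 26).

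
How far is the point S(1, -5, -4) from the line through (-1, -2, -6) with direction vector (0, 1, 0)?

Direction vector d = (0, 1, 0).
AP = (2, -3, 2), and AP × d = (-2, 0, 2).
|AP × d|² = 8 and |d|² = 1, so the distance is √8 = 2√2.

2√2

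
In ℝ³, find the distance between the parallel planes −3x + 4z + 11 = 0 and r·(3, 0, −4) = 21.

Divide the second equation by -1 to match normals: −3x + 4z = -21.
With common normal n = (−3, 0, 4) (|n| = 5), the distance is |(-11) − (-21)|/|n| = 10/5 = 2.

2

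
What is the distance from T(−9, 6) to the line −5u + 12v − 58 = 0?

The normal to the line is n = (−5, 12) with |n| = 13.
|n·T − 58| = |117 − 58| = 59, so the distance is 59/13.

59/13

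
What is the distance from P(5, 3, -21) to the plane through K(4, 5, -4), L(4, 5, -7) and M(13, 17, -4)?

2

KL = (0, 0, -3) and KM = (9, 12, 0), so a normal is n = KL × KM = (36, -27, 0).
Then n·(5, 3, -21) - 9 = 90.
|n| = √(1296 + 729 + 0) = 45, so the distance is |90|/45 = 2.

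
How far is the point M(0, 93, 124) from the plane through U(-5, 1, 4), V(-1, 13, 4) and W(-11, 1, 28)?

4

UV = (4, 12, 0) and UW = (-6, 0, 24), so a normal is n = UV × UW = (288, -96, 72).
Then n·(0, 93, 124) - (-1248) = 1248.
|n| = √(82944 + 9216 + 5184) = 312, so the distance is |1248|/312 = 4.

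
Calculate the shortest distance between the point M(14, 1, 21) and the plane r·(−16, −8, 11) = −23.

Normal vector n = (−16, −8, 11), and n·(14, 1, 21) − (−23) = 22.
|n| = √(256 + 64 + 121) = 21, so the distance is |22|/21 = 22/21.

22/21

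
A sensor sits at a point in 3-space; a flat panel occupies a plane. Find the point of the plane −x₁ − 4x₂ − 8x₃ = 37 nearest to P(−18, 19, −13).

(-161/9, 175/9, -109/9)

n = (−1, −4, −8), |n|² = 81, and n·P − 37 = 9.
t = 9/81 = 1/9, so the foot is P − t·n = (−18, 19, −13) − (1/9)·(−1, −4, −8) = (−161/9, 175/9, −109/9).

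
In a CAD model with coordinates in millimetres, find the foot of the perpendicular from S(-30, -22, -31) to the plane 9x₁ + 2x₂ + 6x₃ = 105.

(15, -12, -1)

n = (9, 2, 6), |n|² = 121, and n·S − 105 = -605.
t = -605/121 = -5, so the foot is S − t·n = (-30, -22, -31) − (-5)·(9, 2, 6) = (15, -12, -1).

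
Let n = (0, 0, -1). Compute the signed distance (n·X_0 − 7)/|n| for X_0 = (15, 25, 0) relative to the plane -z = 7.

-7

n·X_0 − 7 = -7.
|n| = 1, so the signed distance is -7/1 = -7.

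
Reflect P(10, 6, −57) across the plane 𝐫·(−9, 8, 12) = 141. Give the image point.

With n = (−9, 8, 12), the signed offset is (n·P − 141)/|n|² = -867/289 = -3.
P' = P − 2t·n = (10, 6, −57) − (-6)·(−9, 8, 12) = (−44, 54, 15).

(-44, 54, 15)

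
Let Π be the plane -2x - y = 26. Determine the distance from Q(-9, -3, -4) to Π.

Normal vector n = (-2, -1, 0), and n·(-9, -3, -4) - 26 = -5.
|n| = √(4 + 1 + 0) = √5, so the distance is |-5|/√5 = √5.

√5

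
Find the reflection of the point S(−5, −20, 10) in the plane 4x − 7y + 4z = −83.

n = (4, −7, 4), |n|² = 81, n·S − (-83) = 243, so t = 243/81 = 3.
Foot F = S − 3·n = (−17, 1, −2); the reflection is 2F − S = (−29, 22, −14).

(-29, 22, -14)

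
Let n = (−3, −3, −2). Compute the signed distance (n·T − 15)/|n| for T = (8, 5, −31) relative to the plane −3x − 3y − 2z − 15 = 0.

n·T − 15 = 8.
|n| = √22, so the signed distance is 8/√22.

8/√22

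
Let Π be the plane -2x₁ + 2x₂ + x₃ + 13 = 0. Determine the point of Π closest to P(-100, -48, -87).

n = (-2, 2, 1), |n|² = 9, and n·P − (-13) = 30.
t = 30/9 = 10/3, so the foot is P − t·n = (-100, -48, -87) − (10/3)·(-2, 2, 1) = (-280/3, -164/3, -271/3).

(-280/3, -164/3, -271/3)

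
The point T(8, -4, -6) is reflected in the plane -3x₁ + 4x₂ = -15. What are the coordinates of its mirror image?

(2, 4, -6)

n = (-3, 4, 0), |n|² = 25, n·T − (-15) = -25, so t = -25/25 = -1.
Foot F = T − (-1)·n = (5, 0, -6); the reflection is 2F − T = (2, 4, -6).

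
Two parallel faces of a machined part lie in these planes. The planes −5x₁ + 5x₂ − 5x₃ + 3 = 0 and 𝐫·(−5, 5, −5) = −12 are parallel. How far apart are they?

With common normal n = (−5, 5, −5) (|n| = 5√3), the distance is |(-3) − (-12)|/|n| = 9/(5√3) = 3√3/5.

3√3/5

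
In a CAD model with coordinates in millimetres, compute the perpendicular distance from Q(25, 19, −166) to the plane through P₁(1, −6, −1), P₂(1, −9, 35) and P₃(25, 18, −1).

P₁P₂ = (0, −3, 36) and P₁P₃ = (24, 24, 0), so a normal is n = P₁P₂ × P₁P₃ = (−864, 864, 72).
d = |(-864)·25 + 864·19 + 72·(-166) − (-6120)| / √(746496 + 746496 + 5184) = |-11016| / 1224 = 9.

9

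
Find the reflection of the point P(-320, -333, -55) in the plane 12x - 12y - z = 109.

(-5584/17, -5517/17, -923/17)

With n = (12, -12, -1), the signed offset is (n·P − 109)/|n|² = 102/289 = 6/17.
P' = P − 2t·n = (-320, -333, -55) − (12/17)·(12, -12, -1) = (-5584/17, -5517/17, -923/17).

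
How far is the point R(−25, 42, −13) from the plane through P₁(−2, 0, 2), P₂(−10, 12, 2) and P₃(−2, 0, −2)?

15√13/13

P₁P₂ = (−8, 12, 0) and P₁P₃ = (0, 0, −4), so a normal is n = P₁P₂ × P₁P₃ = (−48, −32, 0).
d = |(-48)·(-25) + (-32)·42 − 96| / √(2304 + 1024 + 0) = |-240| / (16√13) = 15√13/13.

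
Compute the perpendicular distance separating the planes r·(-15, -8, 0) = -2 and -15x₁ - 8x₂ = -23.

21/17

With common normal n = (-15, -8, 0) (|n| = 17), the distance is |(-2) − (-23)|/|n| = 21/17.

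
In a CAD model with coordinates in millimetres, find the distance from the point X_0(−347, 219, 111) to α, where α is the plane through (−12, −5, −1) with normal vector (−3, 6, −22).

The plane has equation n·(r − (−12, −5, −1)) = 0, i.e. n·r = 28.
d = |(-3)·(-347) + 6·219 + (-22)·111 − 28| / √(9 + 36 + 484) = |-115| / 23 = 5.

5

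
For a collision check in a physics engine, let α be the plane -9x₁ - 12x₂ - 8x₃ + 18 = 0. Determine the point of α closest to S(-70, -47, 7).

n = (-9, -12, -8), |n|² = 289, and n·S − (-18) = 1156.
t = 1156/289 = 4, so the foot is S − t·n = (-70, -47, 7) − 4·(-9, -12, -8) = (-34, 1, 39).

(-34, 1, 39)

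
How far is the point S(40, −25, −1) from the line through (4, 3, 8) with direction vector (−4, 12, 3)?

8√10

Direction vector d = (−4, 12, 3).
AP = (36, −28, −9); AP·d = -507, |AP|² = 2161, |d|² = 169.
distance² = |AP|² − (AP·d)²/|d|² = 2161 − 257049/169 = 640, so the distance is 8√10.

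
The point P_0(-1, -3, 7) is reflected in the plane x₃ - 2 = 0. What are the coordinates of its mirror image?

With n = (0, 0, 1), the signed offset is (n·P_0 − 2)/|n|² = 5/1 = 5.
P_0' = P_0 − 2t·n = (-1, -3, 7) − 10·(0, 0, 1) = (-1, -3, -3).

(-1, -3, -3)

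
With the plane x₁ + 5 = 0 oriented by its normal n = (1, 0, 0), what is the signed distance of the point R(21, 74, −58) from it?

n·R − (-5) = 26.
|n| = 1, so the signed distance is 26/1 = 26.

26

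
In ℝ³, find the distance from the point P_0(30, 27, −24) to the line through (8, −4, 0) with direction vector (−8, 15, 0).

Direction vector d = (−8, 15, 0).
AP = (22, 31, −24), and AP × d = (360, 192, 578).
|AP × d|² = 500548 and |d|² = 289, so the distance is √(500548/289) = √1732 = 2√433.

2√433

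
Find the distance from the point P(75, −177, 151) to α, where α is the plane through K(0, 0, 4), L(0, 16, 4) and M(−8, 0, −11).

KL = (0, 16, 0) and KM = (−8, 0, −15), so a normal is n = KL × KM = (−240, 0, 128).
Then n·(75, −177, 151) − 512 = 816.
|n| = √(57600 + 0 + 16384) = 272, so the distance is |816|/272 = 3.

3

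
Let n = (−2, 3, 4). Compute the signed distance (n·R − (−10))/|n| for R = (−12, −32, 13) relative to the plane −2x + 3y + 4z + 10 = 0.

-10/√29

n·R − (-10) = -10.
|n| = √29, so the signed distance is -10/√29.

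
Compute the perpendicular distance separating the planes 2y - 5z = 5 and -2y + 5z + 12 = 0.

Divide the second equation by -1 to match normals: 2y - 5z = 12.
With common normal n = (0, 2, -5) (|n| = √29), the distance is |5 − 12|/|n| = 7/√29 = 7√29/29.

7√29/29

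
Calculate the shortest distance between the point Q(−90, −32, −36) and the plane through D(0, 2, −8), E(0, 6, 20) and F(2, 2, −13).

2

DE = (0, 4, 28) and DF = (2, 0, −5), so a normal is n = DE × DF = (−20, 56, −8).
n = (−20, 56, −8); n·P − 176 = 120; |n| = 60; distance = 120/60 = 2.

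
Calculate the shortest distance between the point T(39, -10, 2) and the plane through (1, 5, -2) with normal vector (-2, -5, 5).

The plane has equation n·(r − (1, 5, -2)) = 0, i.e. n·r = -37.
Then n·(39, -10, 2) - (-37) = 19.
|n| = √(4 + 25 + 25) = 3√6, so the distance is |19|/(3√6) = 19/(3√6).

19√6/18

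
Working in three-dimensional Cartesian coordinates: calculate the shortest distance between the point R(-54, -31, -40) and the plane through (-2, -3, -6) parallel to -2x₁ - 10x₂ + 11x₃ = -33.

Parallel planes share the normal n = (-2, -10, 11); since (-2, -3, -6) lies on the plane, its equation is -2x₁ - 10x₂ + 11x₃ = -32.
Then n·(-54, -31, -40) - (-32) = 10.
|n| = √(4 + 100 + 121) = 15, so the distance is |10|/15 = 2/3.

2/3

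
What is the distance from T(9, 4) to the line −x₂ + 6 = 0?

The normal to the line is n = (0, −1) with |n| = 1.
|n·T − (-6)| = |-4 − (-6)| = 2, so the distance is 2/1 = 2.

2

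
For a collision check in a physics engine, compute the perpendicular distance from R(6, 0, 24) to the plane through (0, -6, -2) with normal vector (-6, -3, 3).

The plane has equation n·(r − (0, -6, -2)) = 0, i.e. n·r = 12.
Then n·(6, 0, 24) - 12 = 24.
|n| = √(36 + 9 + 9) = 3√6, so the distance is |24|/(3√6) = 8/√6.

4√6/3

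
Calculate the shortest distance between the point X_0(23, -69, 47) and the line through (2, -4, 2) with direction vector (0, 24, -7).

Direction vector d = (0, 24, -7).
AP = (21, -65, 45), and AP × d = (-625, 147, 504).
|AP × d|² = 666250 and |d|² = 625, so the distance is √(666250/625) = √1066.

√1066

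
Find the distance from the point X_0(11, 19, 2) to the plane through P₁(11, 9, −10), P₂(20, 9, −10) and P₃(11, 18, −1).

P₁P₂ = (9, 0, 0) and P₁P₃ = (0, 9, 9), so a normal is n = P₁P₂ × P₁P₃ = (0, −81, 81).
Then n·(11, 19, 2) − (−1539) = 162.
|n| = √(0 + 6561 + 6561) = 81√2, so the distance is |162|/(81√2) = √2.

√2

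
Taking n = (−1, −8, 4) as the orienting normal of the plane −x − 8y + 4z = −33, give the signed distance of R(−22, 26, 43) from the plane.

n·R − (-33) = 19.
|n| = 9, so the signed distance is 19/9.

19/9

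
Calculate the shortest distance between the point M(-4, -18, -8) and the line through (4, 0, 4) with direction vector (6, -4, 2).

Direction vector d = (6, -4, 2).
AP = (-8, -18, -12), and AP × d = (-84, -56, 140).
|AP × d|² = 29792 and |d|² = 56, so the distance is √(29792/56) = √532 = 2√133.

2√133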